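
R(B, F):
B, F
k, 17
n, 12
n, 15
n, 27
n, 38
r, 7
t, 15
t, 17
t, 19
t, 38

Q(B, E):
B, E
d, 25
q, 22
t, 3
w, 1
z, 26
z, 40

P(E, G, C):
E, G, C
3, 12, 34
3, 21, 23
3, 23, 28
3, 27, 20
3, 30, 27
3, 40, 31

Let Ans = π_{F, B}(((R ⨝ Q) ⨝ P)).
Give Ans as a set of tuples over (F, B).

{(15, t), (17, t), (19, t), (38, t)}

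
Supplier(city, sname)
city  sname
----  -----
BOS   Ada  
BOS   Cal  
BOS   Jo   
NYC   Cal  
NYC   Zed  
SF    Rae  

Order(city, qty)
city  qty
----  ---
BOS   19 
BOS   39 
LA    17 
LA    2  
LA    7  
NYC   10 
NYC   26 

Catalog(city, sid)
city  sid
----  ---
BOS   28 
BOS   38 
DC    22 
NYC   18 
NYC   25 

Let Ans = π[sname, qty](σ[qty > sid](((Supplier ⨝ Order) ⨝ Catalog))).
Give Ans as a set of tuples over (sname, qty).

Natural join on city: {(BOS, Ada, 19), (BOS, Ada, 39), (BOS, Cal, 19), (BOS, Cal, 39), (BOS, Jo, 19), (BOS, Jo, 39), (NYC, Cal, 10), (NYC, Cal, 26), (NYC, Zed, 10), (NYC, Zed, 26)}
Natural join on city: {(BOS, Ada, 19, 28), (BOS, Ada, 19, 38), (BOS, Ada, 39, 28), (BOS, Ada, 39, 38), (BOS, Cal, 19, 28), (BOS, Cal, 19, 38), (BOS, Cal, 39, 28), (BOS, Cal, 39, 38), (BOS, Jo, 19, 28), (BOS, Jo, 19, 38), (BOS, Jo, 39, 28), (BOS, Jo, 39, 38), (NYC, Cal, 10, 18), (NYC, Cal, 10, 25), (NYC, Cal, 26, 18), (NYC, Cal, 26, 25), (NYC, Zed, 10, 18), (NYC, Zed, 10, 25), (NYC, Zed, 26, 18), (NYC, Zed, 26, 25)}
Selection qty > sid: {(BOS, Ada, 39, 28), (BOS, Ada, 39, 38), (BOS, Cal, 39, 28), (BOS, Cal, 39, 38), (BOS, Jo, 39, 28), (BOS, Jo, 39, 38), (NYC, Cal, 26, 18), (NYC, Cal, 26, 25), (NYC, Zed, 26, 18), (NYC, Zed, 26, 25)}
π_{sname, qty} gives {(Ada, 39), (Cal, 26), (Cal, 39), (Jo, 39), (Zed, 26)} (5 duplicate(s) eliminated).

{(Ada, 39), (Cal, 26), (Cal, 39), (Jo, 39), (Zed, 26)}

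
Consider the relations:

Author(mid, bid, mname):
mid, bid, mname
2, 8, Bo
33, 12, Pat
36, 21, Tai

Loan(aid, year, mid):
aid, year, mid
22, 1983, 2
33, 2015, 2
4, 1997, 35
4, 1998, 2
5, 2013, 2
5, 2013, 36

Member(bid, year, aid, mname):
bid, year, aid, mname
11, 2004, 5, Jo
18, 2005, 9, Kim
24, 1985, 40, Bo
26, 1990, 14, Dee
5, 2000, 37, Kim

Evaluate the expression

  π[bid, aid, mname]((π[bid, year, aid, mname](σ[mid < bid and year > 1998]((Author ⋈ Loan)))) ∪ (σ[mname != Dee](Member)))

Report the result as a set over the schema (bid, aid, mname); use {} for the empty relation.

{(11, 5, Jo), (18, 9, Kim), (24, 40, Bo), (5, 37, Kim), (8, 33, Bo), (8, 5, Bo)}

Joining Author and Loan on mid yields {(2, 8, Bo, 22, 1983), (2, 8, Bo, 33, 2015), (2, 8, Bo, 4, 1998), (2, 8, Bo, 5, 2013), (36, 21, Tai, 5, 2013)}.
Apply σ_{mid < bid and year > 1998}; surviving tuples: {(2, 8, Bo, 33, 2015), (2, 8, Bo, 5, 2013)}
π[bid, year, aid, mname]: project onto (bid, year, aid, mname) → {(8, 2013, 5, Bo), (8, 2015, 33, Bo)}
Apply σ_{mname != Dee}; surviving tuples: {(11, 2004, 5, Jo), (18, 2005, 9, Kim), (24, 1985, 40, Bo), (5, 2000, 37, Kim)}
Set union of the two operands is {(11, 2004, 5, Jo), (18, 2005, 9, Kim), (24, 1985, 40, Bo), (5, 2000, 37, Kim), (8, 2013, 5, Bo), (8, 2015, 33, Bo)}.
π[bid, aid, mname]: project onto (bid, aid, mname) → {(11, 5, Jo), (18, 9, Kim), (24, 40, Bo), (5, 37, Kim), (8, 33, Bo), (8, 5, Bo)}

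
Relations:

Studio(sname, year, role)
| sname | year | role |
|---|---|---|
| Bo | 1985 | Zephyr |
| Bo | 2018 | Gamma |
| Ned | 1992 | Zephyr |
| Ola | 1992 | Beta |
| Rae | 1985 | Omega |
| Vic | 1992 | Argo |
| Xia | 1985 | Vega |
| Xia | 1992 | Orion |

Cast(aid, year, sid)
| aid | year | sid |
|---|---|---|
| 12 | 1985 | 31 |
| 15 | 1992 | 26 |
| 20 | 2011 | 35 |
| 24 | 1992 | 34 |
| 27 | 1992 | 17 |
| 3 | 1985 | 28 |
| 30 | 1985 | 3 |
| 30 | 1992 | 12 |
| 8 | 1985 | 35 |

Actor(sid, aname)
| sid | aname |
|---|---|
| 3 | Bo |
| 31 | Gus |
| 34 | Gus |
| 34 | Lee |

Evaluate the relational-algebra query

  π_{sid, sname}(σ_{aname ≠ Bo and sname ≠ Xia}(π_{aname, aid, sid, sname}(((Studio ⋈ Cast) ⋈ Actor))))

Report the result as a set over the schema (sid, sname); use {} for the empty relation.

{(31, Bo), (31, Rae), (34, Ned), (34, Ola), (34, Vic)}

Studio ⋈ Cast (natural join on year): {(Bo, 1985, Zephyr, 12, 31), (Bo, 1985, Zephyr, 3, 28), (Bo, 1985, Zephyr, 30, 3), (Bo, 1985, Zephyr, 8, 35), (Ned, 1992, Zephyr, 15, 26), (Ned, 1992, Zephyr, 24, 34), (Ned, 1992, Zephyr, 27, 17), (Ned, 1992, Zephyr, 30, 12), (Ola, 1992, Beta, 15, 26), (Ola, 1992, Beta, 24, 34), (Ola, 1992, Beta, 27, 17), (Ola, 1992, Beta, 30, 12), (Rae, 1985, Omega, 12, 31), (Rae, 1985, Omega, 3, 28), (Rae, 1985, Omega, 30, 3), (Rae, 1985, Omega, 8, 35), (Vic, 1992, Argo, 15, 26), (Vic, 1992, Argo, 24, 34), (Vic, 1992, Argo, 27, 17), (Vic, 1992, Argo, 30, 12), (Xia, 1985, Vega, 12, 31), (Xia, 1985, Vega, 3, 28), (Xia, 1985, Vega, 30, 3), (Xia, 1985, Vega, 8, 35), (Xia, 1992, Orion, 15, 26), (Xia, 1992, Orion, 24, 34), (Xia, 1992, Orion, 27, 17), (Xia, 1992, Orion, 30, 12)}
(Studio ⋈ Cast) ⋈ Actor (natural join on sid): {(Bo, 1985, Zephyr, 12, 31, Gus), (Bo, 1985, Zephyr, 30, 3, Bo), (Ned, 1992, Zephyr, 24, 34, Gus), (Ned, 1992, Zephyr, 24, 34, Lee), (Ola, 1992, Beta, 24, 34, Gus), (Ola, 1992, Beta, 24, 34, Lee), (Rae, 1985, Omega, 12, 31, Gus), (Rae, 1985, Omega, 30, 3, Bo), (Vic, 1992, Argo, 24, 34, Gus), (Vic, 1992, Argo, 24, 34, Lee), (Xia, 1985, Vega, 12, 31, Gus), (Xia, 1985, Vega, 30, 3, Bo), (Xia, 1992, Orion, 24, 34, Gus), (Xia, 1992, Orion, 24, 34, Lee)}
Keep only column(s) aname, aid, sid, sname: {(Bo, 30, 3, Bo), (Bo, 30, 3, Rae), (Bo, 30, 3, Xia), (Gus, 12, 31, Bo), (Gus, 12, 31, Rae), (Gus, 12, 31, Xia), (Gus, 24, 34, Ned), (Gus, 24, 34, Ola), (Gus, 24, 34, Vic), (Gus, 24, 34, Xia), (Lee, 24, 34, Ned), (Lee, 24, 34, Ola), (Lee, 24, 34, Vic), (Lee, 24, 34, Xia)}
σ[aname ≠ Bo and sname ≠ Xia]: keep tuples satisfying aname ≠ Bo and sname ≠ Xia → {(Gus, 12, 31, Bo), (Gus, 12, 31, Rae), (Gus, 24, 34, Ned), (Gus, 24, 34, Ola), (Gus, 24, 34, Vic), (Lee, 24, 34, Ned), (Lee, 24, 34, Ola), (Lee, 24, 34, Vic)}
Keep only column(s) sid, sname (3 duplicate(s) eliminated): {(31, Bo), (31, Rae), (34, Ned), (34, Ola), (34, Vic)}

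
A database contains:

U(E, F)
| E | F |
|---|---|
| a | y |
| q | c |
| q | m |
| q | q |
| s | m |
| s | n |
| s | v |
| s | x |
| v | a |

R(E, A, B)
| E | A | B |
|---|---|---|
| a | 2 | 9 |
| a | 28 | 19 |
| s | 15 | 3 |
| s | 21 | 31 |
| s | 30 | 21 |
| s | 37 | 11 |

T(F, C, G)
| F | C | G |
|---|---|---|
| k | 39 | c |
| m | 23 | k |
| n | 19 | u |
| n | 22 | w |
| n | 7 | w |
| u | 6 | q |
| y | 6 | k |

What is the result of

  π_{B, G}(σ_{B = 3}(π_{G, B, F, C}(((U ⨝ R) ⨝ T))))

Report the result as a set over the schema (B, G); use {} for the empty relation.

{(3, k), (3, u), (3, w)}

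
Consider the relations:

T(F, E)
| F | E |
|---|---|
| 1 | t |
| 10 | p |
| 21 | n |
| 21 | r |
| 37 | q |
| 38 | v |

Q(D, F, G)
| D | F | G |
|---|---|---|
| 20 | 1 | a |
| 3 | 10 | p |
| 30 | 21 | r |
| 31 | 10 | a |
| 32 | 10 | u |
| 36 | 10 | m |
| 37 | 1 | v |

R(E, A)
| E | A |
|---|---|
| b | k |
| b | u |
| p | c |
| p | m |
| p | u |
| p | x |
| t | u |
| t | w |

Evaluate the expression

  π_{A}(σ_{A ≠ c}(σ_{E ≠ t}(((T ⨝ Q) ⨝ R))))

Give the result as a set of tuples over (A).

Joining T and Q on F yields {(1, t, 20, a), (1, t, 37, v), (10, p, 3, p), (10, p, 31, a), (10, p, 32, u), (10, p, 36, m), (21, n, 30, r), (21, r, 30, r)}.
Joining (T ⨝ Q) and R on E yields {(1, t, 20, a, u), (1, t, 20, a, w), (1, t, 37, v, u), (1, t, 37, v, w), (10, p, 3, p, c), (10, p, 3, p, m), (10, p, 3, p, u), (10, p, 3, p, x), (10, p, 31, a, c), (10, p, 31, a, m), (10, p, 31, a, u), (10, p, 31, a, x), (10, p, 32, u, c), (10, p, 32, u, m), (10, p, 32, u, u), (10, p, 32, u, x), (10, p, 36, m, c), (10, p, 36, m, m), (10, p, 36, m, u), (10, p, 36, m, x)}.
σ[E ≠ t]: keep tuples satisfying E ≠ t → {(10, p, 3, p, c), (10, p, 3, p, m), (10, p, 3, p, u), (10, p, 3, p, x), (10, p, 31, a, c), (10, p, 31, a, m), (10, p, 31, a, u), (10, p, 31, a, x), (10, p, 32, u, c), (10, p, 32, u, m), (10, p, 32, u, u), (10, p, 32, u, x), (10, p, 36, m, c), (10, p, 36, m, m), (10, p, 36, m, u), (10, p, 36, m, x)}
σ[A ≠ c]: keep tuples satisfying A ≠ c → {(10, p, 3, p, m), (10, p, 3, p, u), (10, p, 3, p, x), (10, p, 31, a, m), (10, p, 31, a, u), (10, p, 31, a, x), (10, p, 32, u, m), (10, p, 32, u, u), (10, p, 32, u, x), (10, p, 36, m, m), (10, p, 36, m, u), (10, p, 36, m, x)}
Keep only column(s) A (9 duplicate(s) eliminated): {m, u, x}

{m, u, x}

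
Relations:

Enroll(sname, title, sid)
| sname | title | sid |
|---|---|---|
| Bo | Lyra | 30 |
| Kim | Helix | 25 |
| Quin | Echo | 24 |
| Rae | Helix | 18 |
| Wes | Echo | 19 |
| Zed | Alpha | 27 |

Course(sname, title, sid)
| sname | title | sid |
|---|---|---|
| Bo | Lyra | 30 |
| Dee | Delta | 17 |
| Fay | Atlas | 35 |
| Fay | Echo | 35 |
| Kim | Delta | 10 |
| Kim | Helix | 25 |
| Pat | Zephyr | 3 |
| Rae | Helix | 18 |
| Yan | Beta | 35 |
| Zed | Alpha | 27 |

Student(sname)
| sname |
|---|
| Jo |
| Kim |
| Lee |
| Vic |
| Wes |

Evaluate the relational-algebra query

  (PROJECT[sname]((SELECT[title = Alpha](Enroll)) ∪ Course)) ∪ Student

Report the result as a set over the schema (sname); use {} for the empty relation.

{Bo, Dee, Fay, Jo, Kim, Lee, Pat, Rae, Vic, Wes, Yan, Zed}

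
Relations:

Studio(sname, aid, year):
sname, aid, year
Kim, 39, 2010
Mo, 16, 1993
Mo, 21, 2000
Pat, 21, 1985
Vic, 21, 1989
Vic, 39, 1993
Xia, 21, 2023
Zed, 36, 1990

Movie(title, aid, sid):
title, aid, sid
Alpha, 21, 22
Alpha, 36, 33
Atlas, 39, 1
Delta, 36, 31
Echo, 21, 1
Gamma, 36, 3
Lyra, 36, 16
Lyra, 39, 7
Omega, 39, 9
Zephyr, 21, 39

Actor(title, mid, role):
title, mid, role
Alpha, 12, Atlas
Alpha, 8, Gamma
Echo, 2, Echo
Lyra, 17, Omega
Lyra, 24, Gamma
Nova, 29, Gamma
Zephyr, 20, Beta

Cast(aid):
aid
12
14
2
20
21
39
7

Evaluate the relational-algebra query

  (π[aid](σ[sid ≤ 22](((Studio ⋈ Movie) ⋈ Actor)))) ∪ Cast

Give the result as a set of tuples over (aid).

{12, 14, 2, 20, 21, 36, 39, 7}

Natural join on aid: {(Kim, 39, 2010, Atlas, 1), (Kim, 39, 2010, Lyra, 7), (Kim, 39, 2010, Omega, 9), (Mo, 21, 2000, Alpha, 22), (Mo, 21, 2000, Echo, 1), (Mo, 21, 2000, Zephyr, 39), (Pat, 21, 1985, Alpha, 22), (Pat, 21, 1985, Echo, 1), (Pat, 21, 1985, Zephyr, 39), (Vic, 21, 1989, Alpha, 22), (Vic, 21, 1989, Echo, 1), (Vic, 21, 1989, Zephyr, 39), (Vic, 39, 1993, Atlas, 1), (Vic, 39, 1993, Lyra, 7), (Vic, 39, 1993, Omega, 9), (Xia, 21, 2023, Alpha, 22), (Xia, 21, 2023, Echo, 1), (Xia, 21, 2023, Zephyr, 39), (Zed, 36, 1990, Alpha, 33), (Zed, 36, 1990, Delta, 31), (Zed, 36, 1990, Gamma, 3), (Zed, 36, 1990, Lyra, 16)}
Natural join on title: {(Kim, 39, 2010, Lyra, 7, 17, Omega), (Kim, 39, 2010, Lyra, 7, 24, Gamma), (Mo, 21, 2000, Alpha, 22, 12, Atlas), (Mo, 21, 2000, Alpha, 22, 8, Gamma), (Mo, 21, 2000, Echo, 1, 2, Echo), (Mo, 21, 2000, Zephyr, 39, 20, Beta), (Pat, 21, 1985, Alpha, 22, 12, Atlas), (Pat, 21, 1985, Alpha, 22, 8, Gamma), (Pat, 21, 1985, Echo, 1, 2, Echo), (Pat, 21, 1985, Zephyr, 39, 20, Beta), (Vic, 21, 1989, Alpha, 22, 12, Atlas), (Vic, 21, 1989, Alpha, 22, 8, Gamma), (Vic, 21, 1989, Echo, 1, 2, Echo), (Vic, 21, 1989, Zephyr, 39, 20, Beta), (Vic, 39, 1993, Lyra, 7, 17, Omega), (Vic, 39, 1993, Lyra, 7, 24, Gamma), (Xia, 21, 2023, Alpha, 22, 12, Atlas), (Xia, 21, 2023, Alpha, 22, 8, Gamma), (Xia, 21, 2023, Echo, 1, 2, Echo), (Xia, 21, 2023, Zephyr, 39, 20, Beta), (Zed, 36, 1990, Alpha, 33, 12, Atlas), (Zed, 36, 1990, Alpha, 33, 8, Gamma), (Zed, 36, 1990, Lyra, 16, 17, Omega), (Zed, 36, 1990, Lyra, 16, 24, Gamma)}
Selection sid ≤ 22: {(Kim, 39, 2010, Lyra, 7, 17, Omega), (Kim, 39, 2010, Lyra, 7, 24, Gamma), (Mo, 21, 2000, Alpha, 22, 12, Atlas), (Mo, 21, 2000, Alpha, 22, 8, Gamma), (Mo, 21, 2000, Echo, 1, 2, Echo), (Pat, 21, 1985, Alpha, 22, 12, Atlas), (Pat, 21, 1985, Alpha, 22, 8, Gamma), (Pat, 21, 1985, Echo, 1, 2, Echo), (Vic, 21, 1989, Alpha, 22, 12, Atlas), (Vic, 21, 1989, Alpha, 22, 8, Gamma), (Vic, 21, 1989, Echo, 1, 2, Echo), (Vic, 39, 1993, Lyra, 7, 17, Omega), (Vic, 39, 1993, Lyra, 7, 24, Gamma), (Xia, 21, 2023, Alpha, 22, 12, Atlas), (Xia, 21, 2023, Alpha, 22, 8, Gamma), (Xia, 21, 2023, Echo, 1, 2, Echo), (Zed, 36, 1990, Lyra, 16, 17, Omega), (Zed, 36, 1990, Lyra, 16, 24, Gamma)}
π_{aid} gives {21, 36, 39} (15 duplicate(s) eliminated).
Union: {21, 36, 39} with {12, 14, 2, 20, 21, 39, 7} → {12, 14, 2, 20, 21, 36, 39, 7}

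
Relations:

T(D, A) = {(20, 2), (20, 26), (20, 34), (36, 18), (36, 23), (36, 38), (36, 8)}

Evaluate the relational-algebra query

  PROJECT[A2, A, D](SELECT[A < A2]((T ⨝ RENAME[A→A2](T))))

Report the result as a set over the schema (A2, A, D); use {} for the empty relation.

{(18, 8, 36), (23, 18, 36), (23, 8, 36), (26, 2, 20), (34, 2, 20), (34, 26, 20), (38, 18, 36), (38, 23, 36), (38, 8, 36)}

ρ[A→A2]: schema becomes (D, A2); tuples unchanged.
Joining T and RENAME[A→A2](T) on D yields {(20, 2, 2), (20, 2, 26), (20, 2, 34), (20, 26, 2), (20, 26, 26), (20, 26, 34), (20, 34, 2), (20, 34, 26), (20, 34, 34), (36, 18, 18), (36, 18, 23), (36, 18, 38), (36, 18, 8), (36, 23, 18), (36, 23, 23), (36, 23, 38), (36, 23, 8), (36, 38, 18), (36, 38, 23), (36, 38, 38), (36, 38, 8), (36, 8, 18), (36, 8, 23), (36, 8, 38), (36, 8, 8)}.
Selection A < A2: {(20, 2, 26), (20, 2, 34), (20, 26, 34), (36, 18, 23), (36, 18, 38), (36, 23, 38), (36, 8, 18), (36, 8, 23), (36, 8, 38)}
Keep only column(s) A2, A, D: {(18, 8, 36), (23, 18, 36), (23, 8, 36), (26, 2, 20), (34, 2, 20), (34, 26, 20), (38, 18, 36), (38, 23, 36), (38, 8, 36)}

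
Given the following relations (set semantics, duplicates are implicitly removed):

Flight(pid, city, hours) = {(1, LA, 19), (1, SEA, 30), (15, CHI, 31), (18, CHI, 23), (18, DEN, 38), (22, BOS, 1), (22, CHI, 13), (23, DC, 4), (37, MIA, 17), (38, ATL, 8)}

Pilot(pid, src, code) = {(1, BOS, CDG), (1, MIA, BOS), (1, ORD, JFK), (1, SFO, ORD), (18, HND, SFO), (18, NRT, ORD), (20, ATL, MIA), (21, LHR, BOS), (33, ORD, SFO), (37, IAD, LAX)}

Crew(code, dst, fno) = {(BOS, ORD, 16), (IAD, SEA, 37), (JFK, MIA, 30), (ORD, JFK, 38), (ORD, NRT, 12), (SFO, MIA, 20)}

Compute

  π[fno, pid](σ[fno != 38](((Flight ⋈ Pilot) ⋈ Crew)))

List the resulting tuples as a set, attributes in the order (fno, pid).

Natural join on pid: {(1, LA, 19, BOS, CDG), (1, LA, 19, MIA, BOS), (1, LA, 19, ORD, JFK), (1, LA, 19, SFO, ORD), (1, SEA, 30, BOS, CDG), (1, SEA, 30, MIA, BOS), (1, SEA, 30, ORD, JFK), (1, SEA, 30, SFO, ORD), (18, CHI, 23, HND, SFO), (18, CHI, 23, NRT, ORD), (18, DEN, 38, HND, SFO), (18, DEN, 38, NRT, ORD), (37, MIA, 17, IAD, LAX)}
Natural join on code: {(1, LA, 19, MIA, BOS, ORD, 16), (1, LA, 19, ORD, JFK, MIA, 30), (1, LA, 19, SFO, ORD, JFK, 38), (1, LA, 19, SFO, ORD, NRT, 12), (1, SEA, 30, MIA, BOS, ORD, 16), (1, SEA, 30, ORD, JFK, MIA, 30), (1, SEA, 30, SFO, ORD, JFK, 38), (1, SEA, 30, SFO, ORD, NRT, 12), (18, CHI, 23, HND, SFO, MIA, 20), (18, CHI, 23, NRT, ORD, JFK, 38), (18, CHI, 23, NRT, ORD, NRT, 12), (18, DEN, 38, HND, SFO, MIA, 20), (18, DEN, 38, NRT, ORD, JFK, 38), (18, DEN, 38, NRT, ORD, NRT, 12)}
Selection fno != 38: {(1, LA, 19, MIA, BOS, ORD, 16), (1, LA, 19, ORD, JFK, MIA, 30), (1, LA, 19, SFO, ORD, NRT, 12), (1, SEA, 30, MIA, BOS, ORD, 16), (1, SEA, 30, ORD, JFK, MIA, 30), (1, SEA, 30, SFO, ORD, NRT, 12), (18, CHI, 23, HND, SFO, MIA, 20), (18, CHI, 23, NRT, ORD, NRT, 12), (18, DEN, 38, HND, SFO, MIA, 20), (18, DEN, 38, NRT, ORD, NRT, 12)}
π[fno, pid]: project onto (fno, pid) (5 duplicate(s) eliminated) → {(12, 1), (12, 18), (16, 1), (20, 18), (30, 1)}

{(12, 1), (12, 18), (16, 1), (20, 18), (30, 1)}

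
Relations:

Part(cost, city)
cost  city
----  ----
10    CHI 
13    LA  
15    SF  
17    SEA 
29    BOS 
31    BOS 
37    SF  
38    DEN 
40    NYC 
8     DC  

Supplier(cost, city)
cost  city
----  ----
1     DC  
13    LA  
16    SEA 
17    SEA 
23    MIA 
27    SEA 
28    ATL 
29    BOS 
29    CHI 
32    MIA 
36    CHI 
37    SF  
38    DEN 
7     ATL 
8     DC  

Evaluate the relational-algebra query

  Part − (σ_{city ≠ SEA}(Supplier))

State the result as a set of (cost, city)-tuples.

Filtering on city ≠ SEA leaves {(1, DC), (13, LA), (23, MIA), (28, ATL), (29, BOS), (29, CHI), (32, MIA), (36, CHI), (37, SF), (38, DEN), (7, ATL), (8, DC)}.
Difference: {(10, CHI), (13, LA), (15, SF), (17, SEA), (29, BOS), (31, BOS), (37, SF), (38, DEN), (40, NYC), (8, DC)} with {(1, DC), (13, LA), (23, MIA), (28, ATL), (29, BOS), (29, CHI), (32, MIA), (36, CHI), (37, SF), (38, DEN), (7, ATL), (8, DC)} → {(10, CHI), (15, SF), (17, SEA), (31, BOS), (40, NYC)}

{(10, CHI), (15, SF), (17, SEA), (31, BOS), (40, NYC)}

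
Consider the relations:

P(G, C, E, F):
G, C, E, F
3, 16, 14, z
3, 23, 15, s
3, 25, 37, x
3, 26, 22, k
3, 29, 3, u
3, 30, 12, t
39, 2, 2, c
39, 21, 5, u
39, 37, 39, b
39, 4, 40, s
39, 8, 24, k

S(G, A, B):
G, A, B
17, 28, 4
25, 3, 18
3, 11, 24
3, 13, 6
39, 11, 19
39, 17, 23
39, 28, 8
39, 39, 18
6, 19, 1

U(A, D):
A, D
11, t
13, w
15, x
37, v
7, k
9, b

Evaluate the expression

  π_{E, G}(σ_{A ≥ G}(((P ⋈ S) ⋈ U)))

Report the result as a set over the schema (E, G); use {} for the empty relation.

{(12, 3), (14, 3), (15, 3), (22, 3), (3, 3), (37, 3)}

Joining P and S on G yields {(3, 16, 14, z, 11, 24), (3, 16, 14, z, 13, 6), (3, 23, 15, s, 11, 24), (3, 23, 15, s, 13, 6), (3, 25, 37, x, 11, 24), (3, 25, 37, x, 13, 6), (3, 26, 22, k, 11, 24), (3, 26, 22, k, 13, 6), (3, 29, 3, u, 11, 24), (3, 29, 3, u, 13, 6), (3, 30, 12, t, 11, 24), (3, 30, 12, t, 13, 6), (39, 2, 2, c, 11, 19), (39, 2, 2, c, 17, 23), (39, 2, 2, c, 28, 8), (39, 2, 2, c, 39, 18), (39, 21, 5, u, 11, 19), (39, 21, 5, u, 17, 23), (39, 21, 5, u, 28, 8), (39, 21, 5, u, 39, 18), (39, 37, 39, b, 11, 19), (39, 37, 39, b, 17, 23), (39, 37, 39, b, 28, 8), (39, 37, 39, b, 39, 18), (39, 4, 40, s, 11, 19), (39, 4, 40, s, 17, 23), (39, 4, 40, s, 28, 8), (39, 4, 40, s, 39, 18), (39, 8, 24, k, 11, 19), (39, 8, 24, k, 17, 23), (39, 8, 24, k, 28, 8), (39, 8, 24, k, 39, 18)}.
Joining (P ⋈ S) and U on A yields {(3, 16, 14, z, 11, 24, t), (3, 16, 14, z, 13, 6, w), (3, 23, 15, s, 11, 24, t), (3, 23, 15, s, 13, 6, w), (3, 25, 37, x, 11, 24, t), (3, 25, 37, x, 13, 6, w), (3, 26, 22, k, 11, 24, t), (3, 26, 22, k, 13, 6, w), (3, 29, 3, u, 11, 24, t), (3, 29, 3, u, 13, 6, w), (3, 30, 12, t, 11, 24, t), (3, 30, 12, t, 13, 6, w), (39, 2, 2, c, 11, 19, t), (39, 21, 5, u, 11, 19, t), (39, 37, 39, b, 11, 19, t), (39, 4, 40, s, 11, 19, t), (39, 8, 24, k, 11, 19, t)}.
σ[A ≥ G]: keep tuples satisfying A ≥ G → {(3, 16, 14, z, 11, 24, t), (3, 16, 14, z, 13, 6, w), (3, 23, 15, s, 11, 24, t), (3, 23, 15, s, 13, 6, w), (3, 25, 37, x, 11, 24, t), (3, 25, 37, x, 13, 6, w), (3, 26, 22, k, 11, 24, t), (3, 26, 22, k, 13, 6, w), (3, 29, 3, u, 11, 24, t), (3, 29, 3, u, 13, 6, w), (3, 30, 12, t, 11, 24, t), (3, 30, 12, t, 13, 6, w)}
Keep only column(s) E, G (6 duplicate(s) eliminated): {(12, 3), (14, 3), (15, 3), (22, 3), (3, 3), (37, 3)}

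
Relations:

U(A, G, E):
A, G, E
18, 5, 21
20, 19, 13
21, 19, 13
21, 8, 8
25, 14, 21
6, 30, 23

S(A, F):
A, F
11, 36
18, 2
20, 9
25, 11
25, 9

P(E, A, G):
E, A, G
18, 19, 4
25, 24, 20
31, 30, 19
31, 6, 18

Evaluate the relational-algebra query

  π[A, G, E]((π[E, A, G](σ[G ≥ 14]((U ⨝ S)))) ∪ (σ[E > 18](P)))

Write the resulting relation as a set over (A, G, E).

Natural join on A: {(18, 5, 21, 2), (20, 19, 13, 9), (25, 14, 21, 11), (25, 14, 21, 9)}
Selection G ≥ 14: {(20, 19, 13, 9), (25, 14, 21, 11), (25, 14, 21, 9)}
Projecting to E, A, G (1 duplicate(s) eliminated): {(13, 20, 19), (21, 25, 14)}
Selection E > 18: {(25, 24, 20), (31, 30, 19), (31, 6, 18)}
Set union of the two operands is {(13, 20, 19), (21, 25, 14), (25, 24, 20), (31, 30, 19), (31, 6, 18)}.
Projecting to A, G, E: {(20, 19, 13), (24, 20, 25), (25, 14, 21), (30, 19, 31), (6, 18, 31)}

{(20, 19, 13), (24, 20, 25), (25, 14, 21), (30, 19, 31), (6, 18, 31)}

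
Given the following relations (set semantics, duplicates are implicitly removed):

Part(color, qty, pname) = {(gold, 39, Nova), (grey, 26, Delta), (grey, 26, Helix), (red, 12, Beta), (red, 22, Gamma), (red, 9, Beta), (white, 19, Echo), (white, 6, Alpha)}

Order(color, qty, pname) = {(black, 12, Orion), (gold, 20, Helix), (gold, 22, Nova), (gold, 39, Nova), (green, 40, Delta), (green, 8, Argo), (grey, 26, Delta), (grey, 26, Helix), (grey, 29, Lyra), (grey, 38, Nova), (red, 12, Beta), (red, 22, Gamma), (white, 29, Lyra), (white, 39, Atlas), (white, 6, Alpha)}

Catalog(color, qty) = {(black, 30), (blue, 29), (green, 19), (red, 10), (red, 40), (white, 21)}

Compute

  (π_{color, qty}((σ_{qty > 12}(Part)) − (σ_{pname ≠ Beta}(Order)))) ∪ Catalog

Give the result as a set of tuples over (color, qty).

Selection qty > 12: {(gold, 39, Nova), (grey, 26, Delta), (grey, 26, Helix), (red, 22, Gamma), (white, 19, Echo)}
Selection pname ≠ Beta: {(black, 12, Orion), (gold, 20, Helix), (gold, 22, Nova), (gold, 39, Nova), (green, 40, Delta), (green, 8, Argo), (grey, 26, Delta), (grey, 26, Helix), (grey, 29, Lyra), (grey, 38, Nova), (red, 22, Gamma), (white, 29, Lyra), (white, 39, Atlas), (white, 6, Alpha)}
Difference: {(gold, 39, Nova), (grey, 26, Delta), (grey, 26, Helix), (red, 22, Gamma), (white, 19, Echo)} with {(black, 12, Orion), (gold, 20, Helix), (gold, 22, Nova), (gold, 39, Nova), (green, 40, Delta), (green, 8, Argo), (grey, 26, Delta), (grey, 26, Helix), (grey, 29, Lyra), (grey, 38, Nova), (red, 22, Gamma), (white, 29, Lyra), (white, 39, Atlas), (white, 6, Alpha)} → {(white, 19, Echo)}
Keep only column(s) color, qty: {(white, 19)}
Union: {(white, 19)} with {(black, 30), (blue, 29), (green, 19), (red, 10), (red, 40), (white, 21)} → {(black, 30), (blue, 29), (green, 19), (red, 10), (red, 40), (white, 19), (white, 21)}

{(black, 30), (blue, 29), (green, 19), (red, 10), (red, 40), (white, 19), (white, 21)}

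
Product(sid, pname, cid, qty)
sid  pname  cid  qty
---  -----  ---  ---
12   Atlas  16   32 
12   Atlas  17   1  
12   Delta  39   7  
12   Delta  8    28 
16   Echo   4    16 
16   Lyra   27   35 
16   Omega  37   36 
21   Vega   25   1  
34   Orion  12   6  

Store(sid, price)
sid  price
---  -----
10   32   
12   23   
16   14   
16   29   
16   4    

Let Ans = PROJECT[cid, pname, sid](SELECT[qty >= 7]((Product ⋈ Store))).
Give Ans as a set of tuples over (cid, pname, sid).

{(16, Atlas, 12), (27, Lyra, 16), (37, Omega, 16), (39, Delta, 12), (4, Echo, 16), (8, Delta, 12)}

Product ⋈ Store (natural join on sid): {(12, Atlas, 16, 32, 23), (12, Atlas, 17, 1, 23), (12, Delta, 39, 7, 23), (12, Delta, 8, 28, 23), (16, Echo, 4, 16, 14), (16, Echo, 4, 16, 29), (16, Echo, 4, 16, 4), (16, Lyra, 27, 35, 14), (16, Lyra, 27, 35, 29), (16, Lyra, 27, 35, 4), (16, Omega, 37, 36, 14), (16, Omega, 37, 36, 29), (16, Omega, 37, 36, 4)}
Filtering on qty >= 7 leaves {(12, Atlas, 16, 32, 23), (12, Delta, 39, 7, 23), (12, Delta, 8, 28, 23), (16, Echo, 4, 16, 14), (16, Echo, 4, 16, 29), (16, Echo, 4, 16, 4), (16, Lyra, 27, 35, 14), (16, Lyra, 27, 35, 29), (16, Lyra, 27, 35, 4), (16, Omega, 37, 36, 14), (16, Omega, 37, 36, 29), (16, Omega, 37, 36, 4)}.
π[cid, pname, sid]: project onto (cid, pname, sid) (6 duplicate(s) eliminated) → {(16, Atlas, 12), (27, Lyra, 16), (37, Omega, 16), (39, Delta, 12), (4, Echo, 16), (8, Delta, 12)}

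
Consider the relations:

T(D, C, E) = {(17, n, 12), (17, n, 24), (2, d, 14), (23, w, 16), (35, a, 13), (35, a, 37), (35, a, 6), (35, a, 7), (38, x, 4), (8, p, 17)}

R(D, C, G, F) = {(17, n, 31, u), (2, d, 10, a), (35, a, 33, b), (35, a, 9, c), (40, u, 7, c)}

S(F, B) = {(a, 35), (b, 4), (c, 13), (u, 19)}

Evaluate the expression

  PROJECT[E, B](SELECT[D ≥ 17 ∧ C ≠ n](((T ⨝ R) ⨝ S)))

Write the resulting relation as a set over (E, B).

Joining T and R on D, C yields {(17, n, 12, 31, u), (17, n, 24, 31, u), (2, d, 14, 10, a), (35, a, 13, 33, b), (35, a, 13, 9, c), (35, a, 37, 33, b), (35, a, 37, 9, c), (35, a, 6, 33, b), (35, a, 6, 9, c), (35, a, 7, 33, b), (35, a, 7, 9, c)}.
Joining (T ⨝ R) and S on F yields {(17, n, 12, 31, u, 19), (17, n, 24, 31, u, 19), (2, d, 14, 10, a, 35), (35, a, 13, 33, b, 4), (35, a, 13, 9, c, 13), (35, a, 37, 33, b, 4), (35, a, 37, 9, c, 13), (35, a, 6, 33, b, 4), (35, a, 6, 9, c, 13), (35, a, 7, 33, b, 4), (35, a, 7, 9, c, 13)}.
Selection D ≥ 17 ∧ C ≠ n: {(35, a, 13, 33, b, 4), (35, a, 13, 9, c, 13), (35, a, 37, 33, b, 4), (35, a, 37, 9, c, 13), (35, a, 6, 33, b, 4), (35, a, 6, 9, c, 13), (35, a, 7, 33, b, 4), (35, a, 7, 9, c, 13)}
Keep only column(s) E, B: {(13, 13), (13, 4), (37, 13), (37, 4), (6, 13), (6, 4), (7, 13), (7, 4)}

{(13, 13), (13, 4), (37, 13), (37, 4), (6, 13), (6, 4), (7, 13), (7, 4)}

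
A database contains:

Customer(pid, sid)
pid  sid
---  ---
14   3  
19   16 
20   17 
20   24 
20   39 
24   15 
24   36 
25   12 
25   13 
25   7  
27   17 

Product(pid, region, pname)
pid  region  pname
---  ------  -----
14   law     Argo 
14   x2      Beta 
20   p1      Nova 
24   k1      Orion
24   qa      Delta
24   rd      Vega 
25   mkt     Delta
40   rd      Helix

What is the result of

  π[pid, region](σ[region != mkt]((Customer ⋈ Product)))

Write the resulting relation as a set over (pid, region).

{(14, law), (14, x2), (20, p1), (24, k1), (24, qa), (24, rd)}

Joining Customer and Product on pid yields {(14, 3, law, Argo), (14, 3, x2, Beta), (20, 17, p1, Nova), (20, 24, p1, Nova), (20, 39, p1, Nova), (24, 15, k1, Orion), (24, 15, qa, Delta), (24, 15, rd, Vega), (24, 36, k1, Orion), (24, 36, qa, Delta), (24, 36, rd, Vega), (25, 12, mkt, Delta), (25, 13, mkt, Delta), (25, 7, mkt, Delta)}.
Filtering on region != mkt leaves {(14, 3, law, Argo), (14, 3, x2, Beta), (20, 17, p1, Nova), (20, 24, p1, Nova), (20, 39, p1, Nova), (24, 15, k1, Orion), (24, 15, qa, Delta), (24, 15, rd, Vega), (24, 36, k1, Orion), (24, 36, qa, Delta), (24, 36, rd, Vega)}.
π[pid, region]: project onto (pid, region) (5 duplicate(s) eliminated) → {(14, law), (14, x2), (20, p1), (24, k1), (24, qa), (24, rd)}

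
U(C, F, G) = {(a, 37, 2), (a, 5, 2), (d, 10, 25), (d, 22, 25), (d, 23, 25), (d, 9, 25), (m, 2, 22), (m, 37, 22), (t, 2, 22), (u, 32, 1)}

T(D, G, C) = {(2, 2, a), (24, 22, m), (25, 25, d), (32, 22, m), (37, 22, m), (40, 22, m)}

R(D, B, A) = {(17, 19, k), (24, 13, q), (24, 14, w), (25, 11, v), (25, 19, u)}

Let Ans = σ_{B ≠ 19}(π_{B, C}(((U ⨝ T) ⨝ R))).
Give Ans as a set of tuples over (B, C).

{(11, d), (13, m), (14, m)}

Joining U and T on C, G yields {(a, 37, 2, 2), (a, 5, 2, 2), (d, 10, 25, 25), (d, 22, 25, 25), (d, 23, 25, 25), (d, 9, 25, 25), (m, 2, 22, 24), (m, 2, 22, 32), (m, 2, 22, 37), (m, 2, 22, 40), (m, 37, 22, 24), (m, 37, 22, 32), (m, 37, 22, 37), (m, 37, 22, 40)}.
Joining (U ⨝ T) and R on D yields {(d, 10, 25, 25, 11, v), (d, 10, 25, 25, 19, u), (d, 22, 25, 25, 11, v), (d, 22, 25, 25, 19, u), (d, 23, 25, 25, 11, v), (d, 23, 25, 25, 19, u), (d, 9, 25, 25, 11, v), (d, 9, 25, 25, 19, u), (m, 2, 22, 24, 13, q), (m, 2, 22, 24, 14, w), (m, 37, 22, 24, 13, q), (m, 37, 22, 24, 14, w)}.
Projecting to B, C (8 duplicate(s) eliminated): {(11, d), (13, m), (14, m), (19, d)}
Filtering on B ≠ 19 leaves {(11, d), (13, m), (14, m)}.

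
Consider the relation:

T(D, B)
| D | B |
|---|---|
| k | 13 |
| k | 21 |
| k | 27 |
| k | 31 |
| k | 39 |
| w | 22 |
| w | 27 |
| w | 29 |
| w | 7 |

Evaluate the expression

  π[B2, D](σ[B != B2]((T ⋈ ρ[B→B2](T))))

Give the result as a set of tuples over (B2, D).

ρ[B→B2]: schema becomes (D, B2); tuples unchanged.
Joining T and ρ[B→B2](T) on D yields {(k, 13, 13), (k, 13, 21), (k, 13, 27), (k, 13, 31), (k, 13, 39), (k, 21, 13), (k, 21, 21), (k, 21, 27), (k, 21, 31), (k, 21, 39), (k, 27, 13), (k, 27, 21), (k, 27, 27), (k, 27, 31), (k, 27, 39), (k, 31, 13), (k, 31, 21), (k, 31, 27), (k, 31, 31), (k, 31, 39), (k, 39, 13), (k, 39, 21), (k, 39, 27), (k, 39, 31), (k, 39, 39), (w, 22, 22), (w, 22, 27), (w, 22, 29), (w, 22, 7), (w, 27, 22), (w, 27, 27), (w, 27, 29), (w, 27, 7), (w, 29, 22), (w, 29, 27), (w, 29, 29), (w, 29, 7), (w, 7, 22), (w, 7, 27), (w, 7, 29), (w, 7, 7)}.
Selection B != B2: {(k, 13, 21), (k, 13, 27), (k, 13, 31), (k, 13, 39), (k, 21, 13), (k, 21, 27), (k, 21, 31), (k, 21, 39), (k, 27, 13), (k, 27, 21), (k, 27, 31), (k, 27, 39), (k, 31, 13), (k, 31, 21), (k, 31, 27), (k, 31, 39), (k, 39, 13), (k, 39, 21), (k, 39, 27), (k, 39, 31), (w, 22, 27), (w, 22, 29), (w, 22, 7), (w, 27, 22), (w, 27, 29), (w, 27, 7), (w, 29, 22), (w, 29, 27), (w, 29, 7), (w, 7, 22), (w, 7, 27), (w, 7, 29)}
Keep only column(s) B2, D (23 duplicate(s) eliminated): {(13, k), (21, k), (22, w), (27, k), (27, w), (29, w), (31, k), (39, k), (7, w)}

{(13, k), (21, k), (22, w), (27, k), (27, w), (29, w), (31, k), (39, k), (7, w)}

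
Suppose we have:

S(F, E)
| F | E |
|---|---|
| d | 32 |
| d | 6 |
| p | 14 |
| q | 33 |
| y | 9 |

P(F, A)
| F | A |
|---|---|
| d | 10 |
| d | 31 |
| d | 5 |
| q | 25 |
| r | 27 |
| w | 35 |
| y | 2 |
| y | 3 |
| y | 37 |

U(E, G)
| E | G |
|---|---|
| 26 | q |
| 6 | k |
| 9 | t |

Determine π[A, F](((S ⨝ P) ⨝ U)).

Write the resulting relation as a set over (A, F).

Natural join on F: {(d, 32, 10), (d, 32, 31), (d, 32, 5), (d, 6, 10), (d, 6, 31), (d, 6, 5), (q, 33, 25), (y, 9, 2), (y, 9, 3), (y, 9, 37)}
Natural join on E: {(d, 6, 10, k), (d, 6, 31, k), (d, 6, 5, k), (y, 9, 2, t), (y, 9, 3, t), (y, 9, 37, t)}
Projecting to A, F: {(10, d), (2, y), (3, y), (31, d), (37, y), (5, d)}

{(10, d), (2, y), (3, y), (31, d), (37, y), (5, d)}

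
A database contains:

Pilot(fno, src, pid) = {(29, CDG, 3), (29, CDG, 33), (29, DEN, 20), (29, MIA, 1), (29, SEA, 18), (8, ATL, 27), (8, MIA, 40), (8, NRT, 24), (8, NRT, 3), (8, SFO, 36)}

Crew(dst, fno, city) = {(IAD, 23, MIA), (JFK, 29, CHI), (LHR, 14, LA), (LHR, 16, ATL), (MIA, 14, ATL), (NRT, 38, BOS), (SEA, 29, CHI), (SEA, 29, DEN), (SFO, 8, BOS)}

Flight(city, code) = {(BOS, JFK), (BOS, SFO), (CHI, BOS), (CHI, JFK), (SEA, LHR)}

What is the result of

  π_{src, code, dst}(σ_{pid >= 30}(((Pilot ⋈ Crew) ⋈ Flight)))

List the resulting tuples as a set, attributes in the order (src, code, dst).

Joining Pilot and Crew on fno yields {(29, CDG, 3, JFK, CHI), (29, CDG, 3, SEA, CHI), (29, CDG, 3, SEA, DEN), (29, CDG, 33, JFK, CHI), (29, CDG, 33, SEA, CHI), (29, CDG, 33, SEA, DEN), (29, DEN, 20, JFK, CHI), (29, DEN, 20, SEA, CHI), (29, DEN, 20, SEA, DEN), (29, MIA, 1, JFK, CHI), (29, MIA, 1, SEA, CHI), (29, MIA, 1, SEA, DEN), (29, SEA, 18, JFK, CHI), (29, SEA, 18, SEA, CHI), (29, SEA, 18, SEA, DEN), (8, ATL, 27, SFO, BOS), (8, MIA, 40, SFO, BOS), (8, NRT, 24, SFO, BOS), (8, NRT, 3, SFO, BOS), (8, SFO, 36, SFO, BOS)}.
Joining (Pilot ⋈ Crew) and Flight on city yields {(29, CDG, 3, JFK, CHI, BOS), (29, CDG, 3, JFK, CHI, JFK), (29, CDG, 3, SEA, CHI, BOS), (29, CDG, 3, SEA, CHI, JFK), (29, CDG, 33, JFK, CHI, BOS), (29, CDG, 33, JFK, CHI, JFK), (29, CDG, 33, SEA, CHI, BOS), (29, CDG, 33, SEA, CHI, JFK), (29, DEN, 20, JFK, CHI, BOS), (29, DEN, 20, JFK, CHI, JFK), (29, DEN, 20, SEA, CHI, BOS), (29, DEN, 20, SEA, CHI, JFK), (29, MIA, 1, JFK, CHI, BOS), (29, MIA, 1, JFK, CHI, JFK), (29, MIA, 1, SEA, CHI, BOS), (29, MIA, 1, SEA, CHI, JFK), (29, SEA, 18, JFK, CHI, BOS), (29, SEA, 18, JFK, CHI, JFK), (29, SEA, 18, SEA, CHI, BOS), (29, SEA, 18, SEA, CHI, JFK), (8, ATL, 27, SFO, BOS, JFK), (8, ATL, 27, SFO, BOS, SFO), (8, MIA, 40, SFO, BOS, JFK), (8, MIA, 40, SFO, BOS, SFO), (8, NRT, 24, SFO, BOS, JFK), (8, NRT, 24, SFO, BOS, SFO), (8, NRT, 3, SFO, BOS, JFK), (8, NRT, 3, SFO, BOS, SFO), (8, SFO, 36, SFO, BOS, JFK), (8, SFO, 36, SFO, BOS, SFO)}.
Selection pid >= 30: {(29, CDG, 33, JFK, CHI, BOS), (29, CDG, 33, JFK, CHI, JFK), (29, CDG, 33, SEA, CHI, BOS), (29, CDG, 33, SEA, CHI, JFK), (8, MIA, 40, SFO, BOS, JFK), (8, MIA, 40, SFO, BOS, SFO), (8, SFO, 36, SFO, BOS, JFK), (8, SFO, 36, SFO, BOS, SFO)}
π[src, code, dst]: project onto (src, code, dst) → {(CDG, BOS, JFK), (CDG, BOS, SEA), (CDG, JFK, JFK), (CDG, JFK, SEA), (MIA, JFK, SFO), (MIA, SFO, SFO), (SFO, JFK, SFO), (SFO, SFO, SFO)}

{(CDG, BOS, JFK), (CDG, BOS, SEA), (CDG, JFK, JFK), (CDG, JFK, SEA), (MIA, JFK, SFO), (MIA, SFO, SFO), (SFO, JFK, SFO), (SFO, SFO, SFO)}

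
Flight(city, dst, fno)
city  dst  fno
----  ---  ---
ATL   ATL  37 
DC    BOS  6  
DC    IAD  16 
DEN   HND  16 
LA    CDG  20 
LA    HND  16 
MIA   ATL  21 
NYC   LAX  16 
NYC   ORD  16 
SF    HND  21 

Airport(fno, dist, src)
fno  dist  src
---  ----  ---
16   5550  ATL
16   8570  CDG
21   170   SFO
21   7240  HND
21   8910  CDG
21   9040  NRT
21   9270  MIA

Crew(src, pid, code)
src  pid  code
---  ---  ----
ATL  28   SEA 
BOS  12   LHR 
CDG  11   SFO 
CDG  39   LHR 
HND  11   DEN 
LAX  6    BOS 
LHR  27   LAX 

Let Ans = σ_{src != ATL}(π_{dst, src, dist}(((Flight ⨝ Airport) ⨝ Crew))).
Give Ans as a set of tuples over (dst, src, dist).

{(ATL, CDG, 8910), (ATL, HND, 7240), (HND, CDG, 8570), (HND, CDG, 8910), (HND, HND, 7240), (IAD, CDG, 8570), (LAX, CDG, 8570), (ORD, CDG, 8570)}

Joining Flight and Airport on fno yields {(DC, IAD, 16, 5550, ATL), (DC, IAD, 16, 8570, CDG), (DEN, HND, 16, 5550, ATL), (DEN, HND, 16, 8570, CDG), (LA, HND, 16, 5550, ATL), (LA, HND, 16, 8570, CDG), (MIA, ATL, 21, 170, SFO), (MIA, ATL, 21, 7240, HND), (MIA, ATL, 21, 8910, CDG), (MIA, ATL, 21, 9040, NRT), (MIA, ATL, 21, 9270, MIA), (NYC, LAX, 16, 5550, ATL), (NYC, LAX, 16, 8570, CDG), (NYC, ORD, 16, 5550, ATL), (NYC, ORD, 16, 8570, CDG), (SF, HND, 21, 170, SFO), (SF, HND, 21, 7240, HND), (SF, HND, 21, 8910, CDG), (SF, HND, 21, 9040, NRT), (SF, HND, 21, 9270, MIA)}.
Joining (Flight ⨝ Airport) and Crew on src yields {(DC, IAD, 16, 5550, ATL, 28, SEA), (DC, IAD, 16, 8570, CDG, 11, SFO), (DC, IAD, 16, 8570, CDG, 39, LHR), (DEN, HND, 16, 5550, ATL, 28, SEA), (DEN, HND, 16, 8570, CDG, 11, SFO), (DEN, HND, 16, 8570, CDG, 39, LHR), (LA, HND, 16, 5550, ATL, 28, SEA), (LA, HND, 16, 8570, CDG, 11, SFO), (LA, HND, 16, 8570, CDG, 39, LHR), (MIA, ATL, 21, 7240, HND, 11, DEN), (MIA, ATL, 21, 8910, CDG, 11, SFO), (MIA, ATL, 21, 8910, CDG, 39, LHR), (NYC, LAX, 16, 5550, ATL, 28, SEA), (NYC, LAX, 16, 8570, CDG, 11, SFO), (NYC, LAX, 16, 8570, CDG, 39, LHR), (NYC, ORD, 16, 5550, ATL, 28, SEA), (NYC, ORD, 16, 8570, CDG, 11, SFO), (NYC, ORD, 16, 8570, CDG, 39, LHR), (SF, HND, 21, 7240, HND, 11, DEN), (SF, HND, 21, 8910, CDG, 11, SFO), (SF, HND, 21, 8910, CDG, 39, LHR)}.
Projecting to dst, src, dist (9 duplicate(s) eliminated): {(ATL, CDG, 8910), (ATL, HND, 7240), (HND, ATL, 5550), (HND, CDG, 8570), (HND, CDG, 8910), (HND, HND, 7240), (IAD, ATL, 5550), (IAD, CDG, 8570), (LAX, ATL, 5550), (LAX, CDG, 8570), (ORD, ATL, 5550), (ORD, CDG, 8570)}
σ[src != ATL]: keep tuples satisfying src != ATL → {(ATL, CDG, 8910), (ATL, HND, 7240), (HND, CDG, 8570), (HND, CDG, 8910), (HND, HND, 7240), (IAD, CDG, 8570), (LAX, CDG, 8570), (ORD, CDG, 8570)}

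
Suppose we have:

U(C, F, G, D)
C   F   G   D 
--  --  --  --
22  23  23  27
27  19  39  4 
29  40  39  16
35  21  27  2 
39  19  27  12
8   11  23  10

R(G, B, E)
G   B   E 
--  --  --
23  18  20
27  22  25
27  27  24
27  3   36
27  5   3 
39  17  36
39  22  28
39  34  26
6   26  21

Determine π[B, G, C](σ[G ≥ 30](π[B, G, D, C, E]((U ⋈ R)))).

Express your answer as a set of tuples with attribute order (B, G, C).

U ⋈ R (natural join on G): {(22, 23, 23, 27, 18, 20), (27, 19, 39, 4, 17, 36), (27, 19, 39, 4, 22, 28), (27, 19, 39, 4, 34, 26), (29, 40, 39, 16, 17, 36), (29, 40, 39, 16, 22, 28), (29, 40, 39, 16, 34, 26), (35, 21, 27, 2, 22, 25), (35, 21, 27, 2, 27, 24), (35, 21, 27, 2, 3, 36), (35, 21, 27, 2, 5, 3), (39, 19, 27, 12, 22, 25), (39, 19, 27, 12, 27, 24), (39, 19, 27, 12, 3, 36), (39, 19, 27, 12, 5, 3), (8, 11, 23, 10, 18, 20)}
Projecting to B, G, D, C, E: {(17, 39, 16, 29, 36), (17, 39, 4, 27, 36), (18, 23, 10, 8, 20), (18, 23, 27, 22, 20), (22, 27, 12, 39, 25), (22, 27, 2, 35, 25), (22, 39, 16, 29, 28), (22, 39, 4, 27, 28), (27, 27, 12, 39, 24), (27, 27, 2, 35, 24), (3, 27, 12, 39, 36), (3, 27, 2, 35, 36), (34, 39, 16, 29, 26), (34, 39, 4, 27, 26), (5, 27, 12, 39, 3), (5, 27, 2, 35, 3)}
Apply σ_{G ≥ 30}; surviving tuples: {(17, 39, 16, 29, 36), (17, 39, 4, 27, 36), (22, 39, 16, 29, 28), (22, 39, 4, 27, 28), (34, 39, 16, 29, 26), (34, 39, 4, 27, 26)}
Projecting to B, G, C: {(17, 39, 27), (17, 39, 29), (22, 39, 27), (22, 39, 29), (34, 39, 27), (34, 39, 29)}

{(17, 39, 27), (17, 39, 29), (22, 39, 27), (22, 39, 29), (34, 39, 27), (34, 39, 29)}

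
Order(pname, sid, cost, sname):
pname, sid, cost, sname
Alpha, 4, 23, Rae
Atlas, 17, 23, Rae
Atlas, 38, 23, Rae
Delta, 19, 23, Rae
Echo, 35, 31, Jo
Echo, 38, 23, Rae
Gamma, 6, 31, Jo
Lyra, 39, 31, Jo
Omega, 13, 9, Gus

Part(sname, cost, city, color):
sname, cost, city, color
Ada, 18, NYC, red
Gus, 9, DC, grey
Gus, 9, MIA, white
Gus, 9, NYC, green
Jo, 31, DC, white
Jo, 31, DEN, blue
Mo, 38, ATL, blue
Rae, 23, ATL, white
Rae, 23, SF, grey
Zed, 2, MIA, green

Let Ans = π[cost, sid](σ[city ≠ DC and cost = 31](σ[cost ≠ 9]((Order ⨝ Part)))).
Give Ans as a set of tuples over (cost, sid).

Natural join on cost, sname: {(Alpha, 4, 23, Rae, ATL, white), (Alpha, 4, 23, Rae, SF, grey), (Atlas, 17, 23, Rae, ATL, white), (Atlas, 17, 23, Rae, SF, grey), (Atlas, 38, 23, Rae, ATL, white), (Atlas, 38, 23, Rae, SF, grey), (Delta, 19, 23, Rae, ATL, white), (Delta, 19, 23, Rae, SF, grey), (Echo, 35, 31, Jo, DC, white), (Echo, 35, 31, Jo, DEN, blue), (Echo, 38, 23, Rae, ATL, white), (Echo, 38, 23, Rae, SF, grey), (Gamma, 6, 31, Jo, DC, white), (Gamma, 6, 31, Jo, DEN, blue), (Lyra, 39, 31, Jo, DC, white), (Lyra, 39, 31, Jo, DEN, blue), (Omega, 13, 9, Gus, DC, grey), (Omega, 13, 9, Gus, MIA, white), (Omega, 13, 9, Gus, NYC, green)}
Filtering on cost ≠ 9 leaves {(Alpha, 4, 23, Rae, ATL, white), (Alpha, 4, 23, Rae, SF, grey), (Atlas, 17, 23, Rae, ATL, white), (Atlas, 17, 23, Rae, SF, grey), (Atlas, 38, 23, Rae, ATL, white), (Atlas, 38, 23, Rae, SF, grey), (Delta, 19, 23, Rae, ATL, white), (Delta, 19, 23, Rae, SF, grey), (Echo, 35, 31, Jo, DC, white), (Echo, 35, 31, Jo, DEN, blue), (Echo, 38, 23, Rae, ATL, white), (Echo, 38, 23, Rae, SF, grey), (Gamma, 6, 31, Jo, DC, white), (Gamma, 6, 31, Jo, DEN, blue), (Lyra, 39, 31, Jo, DC, white), (Lyra, 39, 31, Jo, DEN, blue)}.
Filtering on city ≠ DC and cost = 31 leaves {(Echo, 35, 31, Jo, DEN, blue), (Gamma, 6, 31, Jo, DEN, blue), (Lyra, 39, 31, Jo, DEN, blue)}.
Keep only column(s) cost, sid: {(31, 35), (31, 39), (31, 6)}

{(31, 35), (31, 39), (31, 6)}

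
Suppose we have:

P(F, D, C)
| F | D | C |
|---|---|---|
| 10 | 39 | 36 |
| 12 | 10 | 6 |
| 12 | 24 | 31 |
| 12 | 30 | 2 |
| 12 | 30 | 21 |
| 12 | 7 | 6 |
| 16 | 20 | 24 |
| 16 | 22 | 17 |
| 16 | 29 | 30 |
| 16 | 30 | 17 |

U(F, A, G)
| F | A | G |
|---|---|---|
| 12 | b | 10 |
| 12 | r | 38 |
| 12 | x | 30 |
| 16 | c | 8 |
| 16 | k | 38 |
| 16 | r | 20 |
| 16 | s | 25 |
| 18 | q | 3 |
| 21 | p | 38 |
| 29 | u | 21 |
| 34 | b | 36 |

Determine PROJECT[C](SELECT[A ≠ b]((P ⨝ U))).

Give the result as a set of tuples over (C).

{17, 2, 21, 24, 30, 31, 6}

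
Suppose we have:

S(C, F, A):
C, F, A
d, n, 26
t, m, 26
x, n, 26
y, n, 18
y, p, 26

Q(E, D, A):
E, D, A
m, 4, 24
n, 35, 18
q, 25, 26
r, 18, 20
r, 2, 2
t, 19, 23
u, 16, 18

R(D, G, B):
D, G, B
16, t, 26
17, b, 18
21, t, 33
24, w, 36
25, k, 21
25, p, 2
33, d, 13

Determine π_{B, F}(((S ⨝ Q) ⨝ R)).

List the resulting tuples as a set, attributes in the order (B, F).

{(2, m), (2, n), (2, p), (21, m), (21, n), (21, p), (26, n)}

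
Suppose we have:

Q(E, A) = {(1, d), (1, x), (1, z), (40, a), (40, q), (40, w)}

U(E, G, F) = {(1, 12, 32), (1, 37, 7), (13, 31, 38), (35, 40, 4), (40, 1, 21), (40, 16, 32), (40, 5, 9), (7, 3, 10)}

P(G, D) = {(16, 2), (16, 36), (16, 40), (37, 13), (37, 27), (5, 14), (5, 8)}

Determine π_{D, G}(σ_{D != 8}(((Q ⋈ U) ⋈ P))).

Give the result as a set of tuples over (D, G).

Joining Q and U on E yields {(1, d, 12, 32), (1, d, 37, 7), (1, x, 12, 32), (1, x, 37, 7), (1, z, 12, 32), (1, z, 37, 7), (40, a, 1, 21), (40, a, 16, 32), (40, a, 5, 9), (40, q, 1, 21), (40, q, 16, 32), (40, q, 5, 9), (40, w, 1, 21), (40, w, 16, 32), (40, w, 5, 9)}.
Joining (Q ⋈ U) and P on G yields {(1, d, 37, 7, 13), (1, d, 37, 7, 27), (1, x, 37, 7, 13), (1, x, 37, 7, 27), (1, z, 37, 7, 13), (1, z, 37, 7, 27), (40, a, 16, 32, 2), (40, a, 16, 32, 36), (40, a, 16, 32, 40), (40, a, 5, 9, 14), (40, a, 5, 9, 8), (40, q, 16, 32, 2), (40, q, 16, 32, 36), (40, q, 16, 32, 40), (40, q, 5, 9, 14), (40, q, 5, 9, 8), (40, w, 16, 32, 2), (40, w, 16, 32, 36), (40, w, 16, 32, 40), (40, w, 5, 9, 14), (40, w, 5, 9, 8)}.
Filtering on D != 8 leaves {(1, d, 37, 7, 13), (1, d, 37, 7, 27), (1, x, 37, 7, 13), (1, x, 37, 7, 27), (1, z, 37, 7, 13), (1, z, 37, 7, 27), (40, a, 16, 32, 2), (40, a, 16, 32, 36), (40, a, 16, 32, 40), (40, a, 5, 9, 14), (40, q, 16, 32, 2), (40, q, 16, 32, 36), (40, q, 16, 32, 40), (40, q, 5, 9, 14), (40, w, 16, 32, 2), (40, w, 16, 32, 36), (40, w, 16, 32, 40), (40, w, 5, 9, 14)}.
π_{D, G} gives {(13, 37), (14, 5), (2, 16), (27, 37), (36, 16), (40, 16)} (12 duplicate(s) eliminated).

{(13, 37), (14, 5), (2, 16), (27, 37), (36, 16), (40, 16)}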